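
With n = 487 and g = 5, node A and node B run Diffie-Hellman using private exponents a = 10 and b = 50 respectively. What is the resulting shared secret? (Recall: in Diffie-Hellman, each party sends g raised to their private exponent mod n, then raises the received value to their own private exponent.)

143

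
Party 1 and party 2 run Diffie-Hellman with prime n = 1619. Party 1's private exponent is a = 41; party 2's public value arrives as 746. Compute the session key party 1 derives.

Shared key K = 746^41 mod 1619.
746^1 ≡ 746 (mod 1619)
746^2 = (746^1)^2 ≡ 746^2 = 556516 ≡ 1199 (mod 1619)
746^4 = (746^2)^2 ≡ 1199^2 = 1437601 ≡ 1548 (mod 1619)
746^8 = (746^4)^2 ≡ 1548^2 = 2396304 ≡ 184 (mod 1619)
746^16 = (746^8)^2 ≡ 184^2 = 33856 ≡ 1476 (mod 1619)
746^32 = (746^16)^2 ≡ 1476^2 = 2178576 ≡ 1021 (mod 1619)
746^41 = 746^32 · 746^8 · 746^1 ≡ 1021 · 184 · 746 ≡ 1047 (mod 1619).

1047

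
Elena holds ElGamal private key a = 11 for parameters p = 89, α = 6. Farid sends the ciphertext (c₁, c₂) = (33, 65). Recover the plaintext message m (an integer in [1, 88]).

68

Shared mask s = c₁^a mod p = 33^11 mod 89.
33^1 ≡ 33 (mod 89)
33^2 = (33^1)^2 ≡ 33^2 = 1089 ≡ 21 (mod 89)
33^4 = (33^2)^2 ≡ 21^2 = 441 ≡ 85 (mod 89)
33^8 = (33^4)^2 ≡ 85^2 = 7225 ≡ 16 (mod 89)
33^11 = 33^8 · 33^2 · 33^1 ≡ 16 · 21 · 33 ≡ 52 (mod 89).
So s = 52; s⁻¹ ≡ 12 (mod 89).
m = c₂ · s⁻¹ mod 89 = 65 · 12 mod 89 = 68.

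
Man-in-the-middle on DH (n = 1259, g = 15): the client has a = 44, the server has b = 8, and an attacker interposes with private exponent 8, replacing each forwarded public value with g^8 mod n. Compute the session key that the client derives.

960

The client receives an attacker's public value M = 15^8 mod 1259 instead of the honest one.
15^1 ≡ 15 (mod 1259)
15^2 = (15^1)^2 ≡ 15^2 = 225 ≡ 225 (mod 1259)
15^4 = (15^2)^2 ≡ 225^2 = 50625 ≡ 265 (mod 1259)
15^8 = (15^4)^2 ≡ 265^2 = 70225 ≡ 980 (mod 1259)
So M = 980. The client computes K = M^44 mod 1259.
980^1 ≡ 980 (mod 1259)
980^2 = (980^1)^2 ≡ 980^2 = 960400 ≡ 1042 (mod 1259)
980^4 = (980^2)^2 ≡ 1042^2 = 1085764 ≡ 506 (mod 1259)
980^8 = (980^4)^2 ≡ 506^2 = 256036 ≡ 459 (mod 1259)
980^16 = (980^8)^2 ≡ 459^2 = 210681 ≡ 428 (mod 1259)
980^32 = (980^16)^2 ≡ 428^2 = 183184 ≡ 629 (mod 1259)
980^44 = 980^32 · 980^8 · 980^4 ≡ 629 · 459 · 506 ≡ 960 (mod 1259).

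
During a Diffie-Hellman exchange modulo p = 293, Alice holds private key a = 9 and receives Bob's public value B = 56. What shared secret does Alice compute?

Shared key K = 56^9 mod 293.
56^1 ≡ 56 (mod 293)
56^2 = (56^1)^2 ≡ 56^2 = 3136 ≡ 206 (mod 293)
56^4 = (56^2)^2 ≡ 206^2 = 42436 ≡ 244 (mod 293)
56^8 = (56^4)^2 ≡ 244^2 = 59536 ≡ 57 (mod 293)
56^9 = 56^8 · 56^1 ≡ 57 · 56 ≡ 262 (mod 293).

262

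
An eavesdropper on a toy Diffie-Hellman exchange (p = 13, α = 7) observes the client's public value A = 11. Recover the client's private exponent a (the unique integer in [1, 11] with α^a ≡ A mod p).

Try successive powers of 7 modulo 13:
7^1 ≡ 7
7^2 ≡ 10
7^3 ≡ 5
7^4 ≡ 9
7^5 ≡ 11
Found: a = 5.

5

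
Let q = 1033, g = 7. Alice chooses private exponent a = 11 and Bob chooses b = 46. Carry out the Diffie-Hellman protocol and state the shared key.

Bob sends B = g^b mod q = 7^46 mod 1033.
7^1 ≡ 7 (mod 1033)
7^2 = (7^1)^2 ≡ 7^2 = 49 ≡ 49 (mod 1033)
7^4 = (7^2)^2 ≡ 49^2 = 2401 ≡ 335 (mod 1033)
7^8 = (7^4)^2 ≡ 335^2 = 112225 ≡ 661 (mod 1033)
7^16 = (7^8)^2 ≡ 661^2 = 436921 ≡ 995 (mod 1033)
7^32 = (7^16)^2 ≡ 995^2 = 990025 ≡ 411 (mod 1033)
7^46 = 7^32 · 7^8 · 7^4 · 7^2 ≡ 411 · 661 · 335 · 49 ≡ 904 (mod 1033).
So B = 904. Alice then computes K = B^a mod q = 904^11 mod 1033.
904^1 ≡ 904 (mod 1033)
904^2 = (904^1)^2 ≡ 904^2 = 817216 ≡ 113 (mod 1033)
904^4 = (904^2)^2 ≡ 113^2 = 12769 ≡ 373 (mod 1033)
904^8 = (904^4)^2 ≡ 373^2 = 139129 ≡ 707 (mod 1033)
904^11 = 904^8 · 904^2 · 904^1 ≡ 707 · 113 · 904 ≡ 302 (mod 1033).

302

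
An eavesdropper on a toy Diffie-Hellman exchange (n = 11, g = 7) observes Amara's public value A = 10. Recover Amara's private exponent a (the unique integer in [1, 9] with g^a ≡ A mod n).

5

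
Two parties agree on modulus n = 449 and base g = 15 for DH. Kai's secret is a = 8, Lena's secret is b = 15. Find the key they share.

Lena sends B = g^b mod n = 15^15 mod 449.
15^1 ≡ 15 (mod 449)
15^2 = (15^1)^2 ≡ 15^2 = 225 ≡ 225 (mod 449)
15^4 = (15^2)^2 ≡ 225^2 = 50625 ≡ 337 (mod 449)
15^8 = (15^4)^2 ≡ 337^2 = 113569 ≡ 421 (mod 449)
15^15 = 15^8 · 15^4 · 15^2 · 15^1 ≡ 421 · 337 · 225 · 15 ≡ 172 (mod 449).
So B = 172. Kai then computes K = B^a mod n = 172^8 mod 449.
172^1 ≡ 172 (mod 449)
172^2 = (172^1)^2 ≡ 172^2 = 29584 ≡ 399 (mod 449)
172^4 = (172^2)^2 ≡ 399^2 = 159201 ≡ 255 (mod 449)
172^8 = (172^4)^2 ≡ 255^2 = 65025 ≡ 369 (mod 449)

369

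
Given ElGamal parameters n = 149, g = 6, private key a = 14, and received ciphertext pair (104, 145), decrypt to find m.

129

Shared mask s = c₁^a mod n = 104^14 mod 149.
104^1 ≡ 104 (mod 149)
104^2 = (104^1)^2 ≡ 104^2 = 10816 ≡ 88 (mod 149)
104^4 = (104^2)^2 ≡ 88^2 = 7744 ≡ 145 (mod 149)
104^8 = (104^4)^2 ≡ 145^2 = 21025 ≡ 16 (mod 149)
104^14 = 104^8 · 104^4 · 104^2 ≡ 16 · 145 · 88 ≡ 30 (mod 149).
So s = 30; s⁻¹ ≡ 5 (mod 149).
m = c₂ · s⁻¹ mod 149 = 145 · 5 mod 149 = 129.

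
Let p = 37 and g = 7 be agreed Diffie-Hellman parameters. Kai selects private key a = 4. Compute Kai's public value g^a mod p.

33

Public value = 7^4 mod 37.
7^1 ≡ 7 (mod 37)
7^2 = (7^1)^2 ≡ 7^2 = 49 ≡ 12 (mod 37)
7^4 = (7^2)^2 ≡ 12^2 = 144 ≡ 33 (mod 37)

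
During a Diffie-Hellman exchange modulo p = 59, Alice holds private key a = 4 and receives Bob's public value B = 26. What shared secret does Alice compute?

21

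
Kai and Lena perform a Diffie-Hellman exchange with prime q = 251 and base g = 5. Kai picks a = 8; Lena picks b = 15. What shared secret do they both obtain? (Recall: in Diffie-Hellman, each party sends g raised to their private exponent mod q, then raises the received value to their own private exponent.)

Lena sends B = g^b mod q = 5^15 mod 251.
5^1 ≡ 5 (mod 251)
5^2 = (5^1)^2 ≡ 5^2 = 25 ≡ 25 (mod 251)
5^4 = (5^2)^2 ≡ 25^2 = 625 ≡ 123 (mod 251)
5^8 = (5^4)^2 ≡ 123^2 = 15129 ≡ 69 (mod 251)
5^15 = 5^8 · 5^4 · 5^2 · 5^1 ≡ 69 · 123 · 25 · 5 ≡ 149 (mod 251).
So B = 149. Kai then computes K = B^a mod q = 149^8 mod 251.
149^1 ≡ 149 (mod 251)
149^2 = (149^1)^2 ≡ 149^2 = 22201 ≡ 113 (mod 251)
149^4 = (149^2)^2 ≡ 113^2 = 12769 ≡ 219 (mod 251)
149^8 = (149^4)^2 ≡ 219^2 = 47961 ≡ 20 (mod 251)

20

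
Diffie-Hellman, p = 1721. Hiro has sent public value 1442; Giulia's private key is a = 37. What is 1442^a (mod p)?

Shared key K = 1442^37 mod 1721.
1442^1 ≡ 1442 (mod 1721)
1442^2 = (1442^1)^2 ≡ 1442^2 = 2079364 ≡ 396 (mod 1721)
1442^4 = (1442^2)^2 ≡ 396^2 = 156816 ≡ 205 (mod 1721)
1442^8 = (1442^4)^2 ≡ 205^2 = 42025 ≡ 721 (mod 1721)
1442^16 = (1442^8)^2 ≡ 721^2 = 519841 ≡ 99 (mod 1721)
1442^32 = (1442^16)^2 ≡ 99^2 = 9801 ≡ 1196 (mod 1721)
1442^37 = 1442^32 · 1442^4 · 1442^1 ≡ 1196 · 205 · 1442 ≡ 1088 (mod 1721).

1088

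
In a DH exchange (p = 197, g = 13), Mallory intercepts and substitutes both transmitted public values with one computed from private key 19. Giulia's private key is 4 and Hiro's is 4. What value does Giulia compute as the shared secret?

Giulia receives Mallory's public value M = 13^19 mod 197 instead of the honest one.
13^1 ≡ 13 (mod 197)
13^2 = (13^1)^2 ≡ 13^2 = 169 ≡ 169 (mod 197)
13^4 = (13^2)^2 ≡ 169^2 = 28561 ≡ 193 (mod 197)
13^8 = (13^4)^2 ≡ 193^2 = 37249 ≡ 16 (mod 197)
13^16 = (13^8)^2 ≡ 16^2 = 256 ≡ 59 (mod 197)
13^19 = 13^16 · 13^2 · 13^1 ≡ 59 · 169 · 13 ≡ 194 (mod 197).
So M = 194. Giulia computes K = M^4 mod 197.
194^1 ≡ 194 (mod 197)
194^2 = (194^1)^2 ≡ 194^2 = 37636 ≡ 9 (mod 197)
194^4 = (194^2)^2 ≡ 9^2 = 81 ≡ 81 (mod 197)

81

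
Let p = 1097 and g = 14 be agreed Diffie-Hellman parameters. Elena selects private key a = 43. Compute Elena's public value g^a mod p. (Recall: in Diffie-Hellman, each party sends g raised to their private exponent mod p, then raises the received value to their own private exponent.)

253

Public value = 14^43 mod 1097.
14^1 ≡ 14 (mod 1097)
14^2 = (14^1)^2 ≡ 14^2 = 196 ≡ 196 (mod 1097)
14^4 = (14^2)^2 ≡ 196^2 = 38416 ≡ 21 (mod 1097)
14^8 = (14^4)^2 ≡ 21^2 = 441 ≡ 441 (mod 1097)
14^16 = (14^8)^2 ≡ 441^2 = 194481 ≡ 312 (mod 1097)
14^32 = (14^16)^2 ≡ 312^2 = 97344 ≡ 808 (mod 1097)
14^43 = 14^32 · 14^8 · 14^2 · 14^1 ≡ 808 · 441 · 196 · 14 ≡ 253 (mod 1097).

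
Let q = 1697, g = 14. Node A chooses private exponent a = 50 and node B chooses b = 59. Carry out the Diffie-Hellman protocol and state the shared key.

Node A sends A = g^a mod q = 14^50 mod 1697.
14^1 ≡ 14 (mod 1697)
14^2 = (14^1)^2 ≡ 14^2 = 196 ≡ 196 (mod 1697)
14^4 = (14^2)^2 ≡ 196^2 = 38416 ≡ 1082 (mod 1697)
14^8 = (14^4)^2 ≡ 1082^2 = 1170724 ≡ 1491 (mod 1697)
14^16 = (14^8)^2 ≡ 1491^2 = 2223081 ≡ 11 (mod 1697)
14^32 = (14^16)^2 ≡ 11^2 = 121 ≡ 121 (mod 1697)
14^50 = 14^32 · 14^16 · 14^2 ≡ 121 · 11 · 196 ≡ 1235 (mod 1697).
So A = 1235. Node B then computes K = A^b mod q = 1235^59 mod 1697.
1235^1 ≡ 1235 (mod 1697)
1235^2 = (1235^1)^2 ≡ 1235^2 = 1525225 ≡ 1319 (mod 1697)
1235^4 = (1235^2)^2 ≡ 1319^2 = 1739761 ≡ 336 (mod 1697)
1235^8 = (1235^4)^2 ≡ 336^2 = 112896 ≡ 894 (mod 1697)
1235^16 = (1235^8)^2 ≡ 894^2 = 799236 ≡ 1646 (mod 1697)
1235^32 = (1235^16)^2 ≡ 1646^2 = 2709316 ≡ 904 (mod 1697)
1235^59 = 1235^32 · 1235^16 · 1235^8 · 1235^2 · 1235^1 ≡ 904 · 1646 · 894 · 1319 · 1235 ≡ 1563 (mod 1697).

1563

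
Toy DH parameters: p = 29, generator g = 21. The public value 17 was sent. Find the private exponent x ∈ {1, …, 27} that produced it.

21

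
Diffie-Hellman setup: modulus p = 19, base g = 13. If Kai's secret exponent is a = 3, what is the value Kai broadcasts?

Public value = 13^3 mod 19.
13^1 ≡ 13 (mod 19)
13^2 = (13^1)^2 ≡ 13^2 = 169 ≡ 17 (mod 19)
13^3 = 13^2 · 13^1 ≡ 17 · 13 ≡ 12 (mod 19).

12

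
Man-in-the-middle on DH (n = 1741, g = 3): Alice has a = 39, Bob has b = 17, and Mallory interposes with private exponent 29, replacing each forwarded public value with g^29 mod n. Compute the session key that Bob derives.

1100

Bob receives Mallory's public value M = 3^29 mod 1741 instead of the honest one.
3^1 ≡ 3 (mod 1741)
3^2 = (3^1)^2 ≡ 3^2 = 9 ≡ 9 (mod 1741)
3^4 = (3^2)^2 ≡ 9^2 = 81 ≡ 81 (mod 1741)
3^8 = (3^4)^2 ≡ 81^2 = 6561 ≡ 1338 (mod 1741)
3^16 = (3^8)^2 ≡ 1338^2 = 1790244 ≡ 496 (mod 1741)
3^29 = 3^16 · 3^8 · 3^4 · 3^1 ≡ 496 · 1338 · 81 · 3 ≡ 1116 (mod 1741).
So M = 1116. Bob computes K = M^17 mod 1741.
1116^1 ≡ 1116 (mod 1741)
1116^2 = (1116^1)^2 ≡ 1116^2 = 1245456 ≡ 641 (mod 1741)
1116^4 = (1116^2)^2 ≡ 641^2 = 410881 ≡ 5 (mod 1741)
1116^8 = (1116^4)^2 ≡ 5^2 = 25 ≡ 25 (mod 1741)
1116^16 = (1116^8)^2 ≡ 25^2 = 625 ≡ 625 (mod 1741)
1116^17 = 1116^16 · 1116^1 ≡ 625 · 1116 ≡ 1100 (mod 1741).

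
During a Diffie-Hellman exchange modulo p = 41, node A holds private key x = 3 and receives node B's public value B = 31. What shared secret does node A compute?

25

Shared key K = 31^3 mod 41.
31^1 ≡ 31 (mod 41)
31^2 = (31^1)^2 ≡ 31^2 = 961 ≡ 18 (mod 41)
31^3 = 31^2 · 31^1 ≡ 18 · 31 ≡ 25 (mod 41).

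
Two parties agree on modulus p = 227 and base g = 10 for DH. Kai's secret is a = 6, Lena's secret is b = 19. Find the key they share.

Kai sends A = g^a mod p = 10^6 mod 227.
10^1 ≡ 10 (mod 227)
10^2 = (10^1)^2 ≡ 10^2 = 100 ≡ 100 (mod 227)
10^4 = (10^2)^2 ≡ 100^2 = 10000 ≡ 12 (mod 227)
10^6 = 10^4 · 10^2 ≡ 12 · 100 ≡ 65 (mod 227).
So A = 65. Lena then computes K = A^b mod p = 65^19 mod 227.
65^1 ≡ 65 (mod 227)
65^2 = (65^1)^2 ≡ 65^2 = 4225 ≡ 139 (mod 227)
65^4 = (65^2)^2 ≡ 139^2 = 19321 ≡ 26 (mod 227)
65^8 = (65^4)^2 ≡ 26^2 = 676 ≡ 222 (mod 227)
65^16 = (65^8)^2 ≡ 222^2 = 49284 ≡ 25 (mod 227)
65^19 = 65^16 · 65^2 · 65^1 ≡ 25 · 139 · 65 ≡ 10 (mod 227).

10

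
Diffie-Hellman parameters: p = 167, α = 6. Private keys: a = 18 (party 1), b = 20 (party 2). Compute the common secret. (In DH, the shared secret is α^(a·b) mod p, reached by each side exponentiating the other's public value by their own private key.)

115

Party 1 sends A = α^a mod p = 6^18 mod 167.
6^1 ≡ 6 (mod 167)
6^2 = (6^1)^2 ≡ 6^2 = 36 ≡ 36 (mod 167)
6^4 = (6^2)^2 ≡ 36^2 = 1296 ≡ 127 (mod 167)
6^8 = (6^4)^2 ≡ 127^2 = 16129 ≡ 97 (mod 167)
6^16 = (6^8)^2 ≡ 97^2 = 9409 ≡ 57 (mod 167)
6^18 = 6^16 · 6^2 ≡ 57 · 36 ≡ 48 (mod 167).
So A = 48. Party 2 then computes K = A^b mod p = 48^20 mod 167.
48^1 ≡ 48 (mod 167)
48^2 = (48^1)^2 ≡ 48^2 = 2304 ≡ 133 (mod 167)
48^4 = (48^2)^2 ≡ 133^2 = 17689 ≡ 154 (mod 167)
48^8 = (48^4)^2 ≡ 154^2 = 23716 ≡ 2 (mod 167)
48^16 = (48^8)^2 ≡ 2^2 = 4 ≡ 4 (mod 167)
48^20 = 48^16 · 48^4 ≡ 4 · 154 ≡ 115 (mod 167).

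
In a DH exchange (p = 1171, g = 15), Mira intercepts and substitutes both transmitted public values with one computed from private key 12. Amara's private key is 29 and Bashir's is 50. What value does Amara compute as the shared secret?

Amara receives Mira's public value M = 15^12 mod 1171 instead of the honest one.
15^1 ≡ 15 (mod 1171)
15^2 = (15^1)^2 ≡ 15^2 = 225 ≡ 225 (mod 1171)
15^4 = (15^2)^2 ≡ 225^2 = 50625 ≡ 272 (mod 1171)
15^8 = (15^4)^2 ≡ 272^2 = 73984 ≡ 211 (mod 1171)
15^12 = 15^8 · 15^4 ≡ 211 · 272 ≡ 13 (mod 1171).
So M = 13. Amara computes K = M^29 mod 1171.
13^1 ≡ 13 (mod 1171)
13^2 = (13^1)^2 ≡ 13^2 = 169 ≡ 169 (mod 1171)
13^4 = (13^2)^2 ≡ 169^2 = 28561 ≡ 457 (mod 1171)
13^8 = (13^4)^2 ≡ 457^2 = 208849 ≡ 411 (mod 1171)
13^16 = (13^8)^2 ≡ 411^2 = 168921 ≡ 297 (mod 1171)
13^29 = 13^16 · 13^8 · 13^4 · 13^1 ≡ 297 · 411 · 457 · 13 ≡ 918 (mod 1171).

918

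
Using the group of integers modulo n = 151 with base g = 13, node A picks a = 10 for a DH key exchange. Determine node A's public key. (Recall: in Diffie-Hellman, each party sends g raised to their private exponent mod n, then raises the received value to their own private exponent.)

105

Public value = 13^10 mod 151.
13^1 ≡ 13 (mod 151)
13^2 = (13^1)^2 ≡ 13^2 = 169 ≡ 18 (mod 151)
13^4 = (13^2)^2 ≡ 18^2 = 324 ≡ 22 (mod 151)
13^8 = (13^4)^2 ≡ 22^2 = 484 ≡ 31 (mod 151)
13^10 = 13^8 · 13^2 ≡ 31 · 18 ≡ 105 (mod 151).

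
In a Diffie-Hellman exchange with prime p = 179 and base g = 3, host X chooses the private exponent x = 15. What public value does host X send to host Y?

88

Public value = 3^15 (mod 179).
3^1 ≡ 3 (mod 179)
3^2 = (3^1)^2 ≡ 3^2 = 9 ≡ 9 (mod 179)
3^4 = (3^2)^2 ≡ 9^2 = 81 ≡ 81 (mod 179)
3^8 = (3^4)^2 ≡ 81^2 = 6561 ≡ 117 (mod 179)
3^15 = 3^8 · 3^4 · 3^2 · 3^1 ≡ 117 · 81 · 9 · 3 ≡ 88 (mod 179).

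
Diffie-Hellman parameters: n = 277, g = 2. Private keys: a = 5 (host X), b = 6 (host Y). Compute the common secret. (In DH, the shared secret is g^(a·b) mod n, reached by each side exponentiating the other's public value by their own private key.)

Host Y sends B = g^b mod n = 2^6 mod 277.
2^1 ≡ 2 (mod 277)
2^2 = (2^1)^2 ≡ 2^2 = 4 ≡ 4 (mod 277)
2^4 = (2^2)^2 ≡ 4^2 = 16 ≡ 16 (mod 277)
2^6 = 2^4 · 2^2 ≡ 16 · 4 ≡ 64 (mod 277).
So B = 64. Host X then computes K = B^a mod n = 64^5 mod 277.
64^1 ≡ 64 (mod 277)
64^2 = (64^1)^2 ≡ 64^2 = 4096 ≡ 218 (mod 277)
64^4 = (64^2)^2 ≡ 218^2 = 47524 ≡ 157 (mod 277)
64^5 = 64^4 · 64^1 ≡ 157 · 64 ≡ 76 (mod 277).

76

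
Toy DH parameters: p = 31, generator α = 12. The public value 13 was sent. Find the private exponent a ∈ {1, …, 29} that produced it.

Try successive powers of 12 modulo 31:
12^1 ≡ 12
12^2 ≡ 20
12^3 ≡ 23
12^4 ≡ 28
12^5 ≡ 26
12^6 ≡ 2
12^7 ≡ 24
12^8 ≡ 9
12^9 ≡ 15
12^10 ≡ 25
12^11 ≡ 21
12^12 ≡ 4
12^13 ≡ 17
12^14 ≡ 18
12^15 ≡ 30
12^16 ≡ 19
12^17 ≡ 11
12^18 ≡ 8
12^19 ≡ 3
12^20 ≡ 5
12^21 ≡ 29
12^22 ≡ 7
12^23 ≡ 22
12^24 ≡ 16
12^25 ≡ 6
12^26 ≡ 10
12^27 ≡ 27
12^28 ≡ 14
12^29 ≡ 13
Found: a = 29.

29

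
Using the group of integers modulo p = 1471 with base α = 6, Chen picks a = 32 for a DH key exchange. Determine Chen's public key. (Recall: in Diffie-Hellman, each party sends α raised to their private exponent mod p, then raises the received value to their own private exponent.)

1310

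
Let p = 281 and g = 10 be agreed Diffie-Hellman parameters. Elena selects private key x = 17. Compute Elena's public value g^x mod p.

Public value = 10^17 mod 281.
10^1 ≡ 10 (mod 281)
10^2 = (10^1)^2 ≡ 10^2 = 100 ≡ 100 (mod 281)
10^4 = (10^2)^2 ≡ 100^2 = 10000 ≡ 165 (mod 281)
10^8 = (10^4)^2 ≡ 165^2 = 27225 ≡ 249 (mod 281)
10^16 = (10^8)^2 ≡ 249^2 = 62001 ≡ 181 (mod 281)
10^17 = 10^16 · 10^1 ≡ 181 · 10 ≡ 124 (mod 281).

124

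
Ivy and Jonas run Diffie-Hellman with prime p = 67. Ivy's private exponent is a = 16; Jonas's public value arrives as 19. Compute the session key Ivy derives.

23

Shared key K = 19^16 mod 67.
19^1 ≡ 19 (mod 67)
19^2 = (19^1)^2 ≡ 19^2 = 361 ≡ 26 (mod 67)
19^4 = (19^2)^2 ≡ 26^2 = 676 ≡ 6 (mod 67)
19^8 = (19^4)^2 ≡ 6^2 = 36 ≡ 36 (mod 67)
19^16 = (19^8)^2 ≡ 36^2 = 1296 ≡ 23 (mod 67)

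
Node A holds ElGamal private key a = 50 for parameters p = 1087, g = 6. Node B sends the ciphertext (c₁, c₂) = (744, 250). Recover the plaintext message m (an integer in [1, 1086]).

Shared mask s = c₁^a mod p = 744^50 mod 1087.
744^1 ≡ 744 (mod 1087)
744^2 = (744^1)^2 ≡ 744^2 = 553536 ≡ 253 (mod 1087)
744^4 = (744^2)^2 ≡ 253^2 = 64009 ≡ 963 (mod 1087)
744^8 = (744^4)^2 ≡ 963^2 = 927369 ≡ 158 (mod 1087)
744^16 = (744^8)^2 ≡ 158^2 = 24964 ≡ 1050 (mod 1087)
744^32 = (744^16)^2 ≡ 1050^2 = 1102500 ≡ 282 (mod 1087)
744^50 = 744^32 · 744^16 · 744^2 ≡ 282 · 1050 · 253 ≡ 521 (mod 1087).
So s = 521; s⁻¹ ≡ 628 (mod 1087).
m = c₂ · s⁻¹ mod 1087 = 250 · 628 mod 1087 = 472.

472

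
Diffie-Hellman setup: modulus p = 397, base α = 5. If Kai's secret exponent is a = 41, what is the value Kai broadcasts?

Public value = 5^41 (mod 397).
5^1 ≡ 5 (mod 397)
5^2 = (5^1)^2 ≡ 5^2 = 25 ≡ 25 (mod 397)
5^4 = (5^2)^2 ≡ 25^2 = 625 ≡ 228 (mod 397)
5^8 = (5^4)^2 ≡ 228^2 = 51984 ≡ 374 (mod 397)
5^16 = (5^8)^2 ≡ 374^2 = 139876 ≡ 132 (mod 397)
5^32 = (5^16)^2 ≡ 132^2 = 17424 ≡ 353 (mod 397)
5^41 = 5^32 · 5^8 · 5^1 ≡ 353 · 374 · 5 ≡ 296 (mod 397).

296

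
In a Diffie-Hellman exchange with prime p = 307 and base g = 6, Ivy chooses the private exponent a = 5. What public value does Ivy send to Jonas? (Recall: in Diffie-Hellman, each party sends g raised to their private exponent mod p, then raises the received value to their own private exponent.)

101

Public value = 6^5 (mod 307).
6^1 ≡ 6 (mod 307)
6^2 = (6^1)^2 ≡ 6^2 = 36 ≡ 36 (mod 307)
6^4 = (6^2)^2 ≡ 36^2 = 1296 ≡ 68 (mod 307)
6^5 = 6^4 · 6^1 ≡ 68 · 6 ≡ 101 (mod 307).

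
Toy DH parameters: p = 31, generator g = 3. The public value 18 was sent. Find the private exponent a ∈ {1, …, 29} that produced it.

26

Try successive powers of 3 modulo 31:
3^1 ≡ 3
3^2 ≡ 9
3^3 ≡ 27
3^4 ≡ 19
3^5 ≡ 26
3^6 ≡ 16
3^7 ≡ 17
3^8 ≡ 20
3^9 ≡ 29
3^10 ≡ 25
3^11 ≡ 13
3^12 ≡ 8
3^13 ≡ 24
3^14 ≡ 10
3^15 ≡ 30
3^16 ≡ 28
3^17 ≡ 22
3^18 ≡ 4
3^19 ≡ 12
3^20 ≡ 5
3^21 ≡ 15
3^22 ≡ 14
3^23 ≡ 11
3^24 ≡ 2
3^25 ≡ 6
3^26 ≡ 18
Found: a = 26.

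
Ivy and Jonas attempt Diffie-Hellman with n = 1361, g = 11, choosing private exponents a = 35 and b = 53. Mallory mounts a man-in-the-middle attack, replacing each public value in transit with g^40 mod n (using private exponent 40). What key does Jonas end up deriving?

Jonas receives Mallory's public value M = 11^40 mod 1361 instead of the honest one.
11^1 ≡ 11 (mod 1361)
11^2 = (11^1)^2 ≡ 11^2 = 121 ≡ 121 (mod 1361)
11^4 = (11^2)^2 ≡ 121^2 = 14641 ≡ 1031 (mod 1361)
11^8 = (11^4)^2 ≡ 1031^2 = 1062961 ≡ 20 (mod 1361)
11^16 = (11^8)^2 ≡ 20^2 = 400 ≡ 400 (mod 1361)
11^32 = (11^16)^2 ≡ 400^2 = 160000 ≡ 763 (mod 1361)
11^40 = 11^32 · 11^8 ≡ 763 · 20 ≡ 289 (mod 1361).
So M = 289. Jonas computes K = M^53 mod 1361.
289^1 ≡ 289 (mod 1361)
289^2 = (289^1)^2 ≡ 289^2 = 83521 ≡ 500 (mod 1361)
289^4 = (289^2)^2 ≡ 500^2 = 250000 ≡ 937 (mod 1361)
289^8 = (289^4)^2 ≡ 937^2 = 877969 ≡ 124 (mod 1361)
289^16 = (289^8)^2 ≡ 124^2 = 15376 ≡ 405 (mod 1361)
289^32 = (289^16)^2 ≡ 405^2 = 164025 ≡ 705 (mod 1361)
289^53 = 289^32 · 289^16 · 289^4 · 289^1 ≡ 705 · 405 · 937 · 289 ≡ 861 (mod 1361).

861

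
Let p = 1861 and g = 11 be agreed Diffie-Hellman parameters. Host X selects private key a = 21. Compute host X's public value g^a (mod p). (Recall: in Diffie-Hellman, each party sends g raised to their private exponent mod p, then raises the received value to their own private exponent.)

1679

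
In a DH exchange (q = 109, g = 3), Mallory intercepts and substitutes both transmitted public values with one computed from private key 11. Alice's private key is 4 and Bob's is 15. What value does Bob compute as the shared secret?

Bob receives Mallory's public value M = 3^11 mod 109 instead of the honest one.
3^1 ≡ 3 (mod 109)
3^2 = (3^1)^2 ≡ 3^2 = 9 ≡ 9 (mod 109)
3^4 = (3^2)^2 ≡ 9^2 = 81 ≡ 81 (mod 109)
3^8 = (3^4)^2 ≡ 81^2 = 6561 ≡ 21 (mod 109)
3^11 = 3^8 · 3^2 · 3^1 ≡ 21 · 9 · 3 ≡ 22 (mod 109).
So M = 22. Bob computes K = M^15 mod 109.
22^1 ≡ 22 (mod 109)
22^2 = (22^1)^2 ≡ 22^2 = 484 ≡ 48 (mod 109)
22^4 = (22^2)^2 ≡ 48^2 = 2304 ≡ 15 (mod 109)
22^8 = (22^4)^2 ≡ 15^2 = 225 ≡ 7 (mod 109)
22^15 = 22^8 · 22^4 · 22^2 · 22^1 ≡ 7 · 15 · 48 · 22 ≡ 27 (mod 109).

27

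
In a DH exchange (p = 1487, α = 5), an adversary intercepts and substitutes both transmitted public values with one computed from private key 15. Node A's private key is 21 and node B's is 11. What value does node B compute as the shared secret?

871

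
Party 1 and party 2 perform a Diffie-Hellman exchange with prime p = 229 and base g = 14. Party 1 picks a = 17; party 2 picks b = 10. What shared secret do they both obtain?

Party 1 sends A = g^a mod p = 14^17 mod 229.
14^1 ≡ 14 (mod 229)
14^2 = (14^1)^2 ≡ 14^2 = 196 ≡ 196 (mod 229)
14^4 = (14^2)^2 ≡ 196^2 = 38416 ≡ 173 (mod 229)
14^8 = (14^4)^2 ≡ 173^2 = 29929 ≡ 159 (mod 229)
14^16 = (14^8)^2 ≡ 159^2 = 25281 ≡ 91 (mod 229)
14^17 = 14^16 · 14^1 ≡ 91 · 14 ≡ 129 (mod 229).
So A = 129. Party 2 then computes K = A^b mod p = 129^10 mod 229.
129^1 ≡ 129 (mod 229)
129^2 = (129^1)^2 ≡ 129^2 = 16641 ≡ 153 (mod 229)
129^4 = (129^2)^2 ≡ 153^2 = 23409 ≡ 51 (mod 229)
129^8 = (129^4)^2 ≡ 51^2 = 2601 ≡ 82 (mod 229)
129^10 = 129^8 · 129^2 ≡ 82 · 153 ≡ 180 (mod 229).

180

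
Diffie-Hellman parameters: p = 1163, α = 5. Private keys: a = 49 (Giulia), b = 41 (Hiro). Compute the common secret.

707

Hiro sends B = α^b mod p = 5^41 mod 1163.
5^1 ≡ 5 (mod 1163)
5^2 = (5^1)^2 ≡ 5^2 = 25 ≡ 25 (mod 1163)
5^4 = (5^2)^2 ≡ 25^2 = 625 ≡ 625 (mod 1163)
5^8 = (5^4)^2 ≡ 625^2 = 390625 ≡ 1020 (mod 1163)
5^16 = (5^8)^2 ≡ 1020^2 = 1040400 ≡ 678 (mod 1163)
5^32 = (5^16)^2 ≡ 678^2 = 459684 ≡ 299 (mod 1163)
5^41 = 5^32 · 5^8 · 5^1 ≡ 299 · 1020 · 5 ≡ 207 (mod 1163).
So B = 207. Giulia then computes K = B^a mod p = 207^49 mod 1163.
207^1 ≡ 207 (mod 1163)
207^2 = (207^1)^2 ≡ 207^2 = 42849 ≡ 981 (mod 1163)
207^4 = (207^2)^2 ≡ 981^2 = 962361 ≡ 560 (mod 1163)
207^8 = (207^4)^2 ≡ 560^2 = 313600 ≡ 753 (mod 1163)
207^16 = (207^8)^2 ≡ 753^2 = 567009 ≡ 628 (mod 1163)
207^32 = (207^16)^2 ≡ 628^2 = 394384 ≡ 127 (mod 1163)
207^49 = 207^32 · 207^16 · 207^1 ≡ 127 · 628 · 207 ≡ 707 (mod 1163).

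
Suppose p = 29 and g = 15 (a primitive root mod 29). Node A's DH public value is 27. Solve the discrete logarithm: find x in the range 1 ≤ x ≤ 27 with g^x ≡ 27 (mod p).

Try successive powers of 15 modulo 29:
15^1 ≡ 15
15^2 ≡ 22
15^3 ≡ 11
15^4 ≡ 20
15^5 ≡ 10
15^6 ≡ 5
15^7 ≡ 17
15^8 ≡ 23
15^9 ≡ 26
15^10 ≡ 13
15^11 ≡ 21
15^12 ≡ 25
15^13 ≡ 27
Found: x = 13.

13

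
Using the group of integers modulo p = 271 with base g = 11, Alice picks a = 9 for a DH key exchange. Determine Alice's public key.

268

Public value = 11^9 mod 271.
11^1 ≡ 11 (mod 271)
11^2 = (11^1)^2 ≡ 11^2 = 121 ≡ 121 (mod 271)
11^4 = (11^2)^2 ≡ 121^2 = 14641 ≡ 7 (mod 271)
11^8 = (11^4)^2 ≡ 7^2 = 49 ≡ 49 (mod 271)
11^9 = 11^8 · 11^1 ≡ 49 · 11 ≡ 268 (mod 271).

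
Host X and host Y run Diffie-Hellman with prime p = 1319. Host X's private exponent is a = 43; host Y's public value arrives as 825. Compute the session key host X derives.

Shared key K = 825^43 mod 1319.
825^1 ≡ 825 (mod 1319)
825^2 = (825^1)^2 ≡ 825^2 = 680625 ≡ 21 (mod 1319)
825^4 = (825^2)^2 ≡ 21^2 = 441 ≡ 441 (mod 1319)
825^8 = (825^4)^2 ≡ 441^2 = 194481 ≡ 588 (mod 1319)
825^16 = (825^8)^2 ≡ 588^2 = 345744 ≡ 166 (mod 1319)
825^32 = (825^16)^2 ≡ 166^2 = 27556 ≡ 1176 (mod 1319)
825^43 = 825^32 · 825^8 · 825^2 · 825^1 ≡ 1176 · 588 · 21 · 825 ≡ 1060 (mod 1319).

1060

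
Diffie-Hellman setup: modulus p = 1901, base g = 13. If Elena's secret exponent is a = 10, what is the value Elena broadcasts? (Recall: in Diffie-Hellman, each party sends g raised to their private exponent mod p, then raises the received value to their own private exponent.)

Public value = 13^{10} \pmod{1901}.
13^1 ≡ 13 (mod 1901)
13^2 = (13^1)^2 ≡ 13^2 = 169 ≡ 169 (mod 1901)
13^4 = (13^2)^2 ≡ 169^2 = 28561 ≡ 46 (mod 1901)
13^8 = (13^4)^2 ≡ 46^2 = 2116 ≡ 215 (mod 1901)
13^10 = 13^8 · 13^2 ≡ 215 · 169 ≡ 216 (mod 1901).

216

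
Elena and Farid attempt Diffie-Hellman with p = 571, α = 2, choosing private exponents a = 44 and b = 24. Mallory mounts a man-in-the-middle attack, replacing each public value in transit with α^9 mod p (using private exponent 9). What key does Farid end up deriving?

Farid receives Mallory's public value M = 2^9 mod 571 instead of the honest one.
2^1 ≡ 2 (mod 571)
2^2 = (2^1)^2 ≡ 2^2 = 4 ≡ 4 (mod 571)
2^4 = (2^2)^2 ≡ 4^2 = 16 ≡ 16 (mod 571)
2^8 = (2^4)^2 ≡ 16^2 = 256 ≡ 256 (mod 571)
2^9 = 2^8 · 2^1 ≡ 256 · 2 ≡ 512 (mod 571).
So M = 512. Farid computes K = M^24 mod 571.
512^1 ≡ 512 (mod 571)
512^2 = (512^1)^2 ≡ 512^2 = 262144 ≡ 55 (mod 571)
512^4 = (512^2)^2 ≡ 55^2 = 3025 ≡ 170 (mod 571)
512^8 = (512^4)^2 ≡ 170^2 = 28900 ≡ 350 (mod 571)
512^16 = (512^8)^2 ≡ 350^2 = 122500 ≡ 306 (mod 571)
512^24 = 512^16 · 512^8 ≡ 306 · 350 ≡ 323 (mod 571).

323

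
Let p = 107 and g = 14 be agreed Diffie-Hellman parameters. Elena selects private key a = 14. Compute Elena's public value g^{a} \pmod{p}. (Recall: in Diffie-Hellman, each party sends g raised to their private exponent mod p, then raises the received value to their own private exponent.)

Public value = 14^{14} \pmod{107}.
14^1 ≡ 14 (mod 107)
14^2 = (14^1)^2 ≡ 14^2 = 196 ≡ 89 (mod 107)
14^4 = (14^2)^2 ≡ 89^2 = 7921 ≡ 3 (mod 107)
14^8 = (14^4)^2 ≡ 3^2 = 9 ≡ 9 (mod 107)
14^14 = 14^8 · 14^4 · 14^2 ≡ 9 · 3 · 89 ≡ 49 (mod 107).

49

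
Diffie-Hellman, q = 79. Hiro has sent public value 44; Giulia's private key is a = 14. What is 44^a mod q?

Shared key K = 44^14 mod 79.
44^1 ≡ 44 (mod 79)
44^2 = (44^1)^2 ≡ 44^2 = 1936 ≡ 40 (mod 79)
44^4 = (44^2)^2 ≡ 40^2 = 1600 ≡ 20 (mod 79)
44^8 = (44^4)^2 ≡ 20^2 = 400 ≡ 5 (mod 79)
44^14 = 44^8 · 44^4 · 44^2 ≡ 5 · 20 · 40 ≡ 50 (mod 79).

50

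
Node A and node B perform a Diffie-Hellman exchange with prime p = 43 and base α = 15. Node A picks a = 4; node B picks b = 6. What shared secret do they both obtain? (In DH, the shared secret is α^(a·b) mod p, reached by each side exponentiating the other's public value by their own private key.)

Node B sends B = α^b mod p = 15^6 mod 43.
15^1 ≡ 15 (mod 43)
15^2 = (15^1)^2 ≡ 15^2 = 225 ≡ 10 (mod 43)
15^4 = (15^2)^2 ≡ 10^2 = 100 ≡ 14 (mod 43)
15^6 = 15^4 · 15^2 ≡ 14 · 10 ≡ 11 (mod 43).
So B = 11. Node A then computes K = B^a mod p = 11^4 mod 43.
11^1 ≡ 11 (mod 43)
11^2 = (11^1)^2 ≡ 11^2 = 121 ≡ 35 (mod 43)
11^4 = (11^2)^2 ≡ 35^2 = 1225 ≡ 21 (mod 43)

21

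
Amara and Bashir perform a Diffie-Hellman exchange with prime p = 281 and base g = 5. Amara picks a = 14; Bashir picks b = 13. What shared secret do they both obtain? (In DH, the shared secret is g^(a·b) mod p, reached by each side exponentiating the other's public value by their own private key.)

191

Bashir sends B = g^b mod p = 5^13 mod 281.
5^1 ≡ 5 (mod 281)
5^2 = (5^1)^2 ≡ 5^2 = 25 ≡ 25 (mod 281)
5^4 = (5^2)^2 ≡ 25^2 = 625 ≡ 63 (mod 281)
5^8 = (5^4)^2 ≡ 63^2 = 3969 ≡ 35 (mod 281)
5^13 = 5^8 · 5^4 · 5^1 ≡ 35 · 63 · 5 ≡ 66 (mod 281).
So B = 66. Amara then computes K = B^a mod p = 66^14 mod 281.
66^1 ≡ 66 (mod 281)
66^2 = (66^1)^2 ≡ 66^2 = 4356 ≡ 141 (mod 281)
66^4 = (66^2)^2 ≡ 141^2 = 19881 ≡ 211 (mod 281)
66^8 = (66^4)^2 ≡ 211^2 = 44521 ≡ 123 (mod 281)
66^14 = 66^8 · 66^4 · 66^2 ≡ 123 · 211 · 141 ≡ 191 (mod 281).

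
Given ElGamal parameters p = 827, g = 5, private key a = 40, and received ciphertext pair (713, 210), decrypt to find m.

Shared mask s = c₁^a mod p = 713^40 mod 827.
713^1 ≡ 713 (mod 827)
713^2 = (713^1)^2 ≡ 713^2 = 508369 ≡ 591 (mod 827)
713^4 = (713^2)^2 ≡ 591^2 = 349281 ≡ 287 (mod 827)
713^8 = (713^4)^2 ≡ 287^2 = 82369 ≡ 496 (mod 827)
713^16 = (713^8)^2 ≡ 496^2 = 246016 ≡ 397 (mod 827)
713^32 = (713^16)^2 ≡ 397^2 = 157609 ≡ 479 (mod 827)
713^40 = 713^32 · 713^8 ≡ 479 · 496 ≡ 235 (mod 827).
So s = 235; s⁻¹ ≡ 183 (mod 827).
m = c₂ · s⁻¹ mod 827 = 210 · 183 mod 827 = 388.

388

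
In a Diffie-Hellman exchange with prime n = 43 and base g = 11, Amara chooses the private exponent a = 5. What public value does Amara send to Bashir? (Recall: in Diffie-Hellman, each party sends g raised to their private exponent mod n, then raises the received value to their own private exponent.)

Public value = 11^5 (mod 43).
11^1 ≡ 11 (mod 43)
11^2 = (11^1)^2 ≡ 11^2 = 121 ≡ 35 (mod 43)
11^4 = (11^2)^2 ≡ 35^2 = 1225 ≡ 21 (mod 43)
11^5 = 11^4 · 11^1 ≡ 21 · 11 ≡ 16 (mod 43).

16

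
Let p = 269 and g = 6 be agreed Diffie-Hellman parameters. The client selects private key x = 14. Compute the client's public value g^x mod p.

41

Public value = 6^14 mod 269.
6^1 ≡ 6 (mod 269)
6^2 = (6^1)^2 ≡ 6^2 = 36 ≡ 36 (mod 269)
6^4 = (6^2)^2 ≡ 36^2 = 1296 ≡ 220 (mod 269)
6^8 = (6^4)^2 ≡ 220^2 = 48400 ≡ 249 (mod 269)
6^14 = 6^8 · 6^4 · 6^2 ≡ 249 · 220 · 36 ≡ 41 (mod 269).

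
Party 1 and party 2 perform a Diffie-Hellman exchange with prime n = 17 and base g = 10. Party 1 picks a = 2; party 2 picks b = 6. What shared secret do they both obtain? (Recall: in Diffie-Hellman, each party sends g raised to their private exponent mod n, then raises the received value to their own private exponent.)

Party 2 sends B = g^b mod n = 10^6 mod 17.
10^1 ≡ 10 (mod 17)
10^2 = (10^1)^2 ≡ 10^2 = 100 ≡ 15 (mod 17)
10^4 = (10^2)^2 ≡ 15^2 = 225 ≡ 4 (mod 17)
10^6 = 10^4 · 10^2 ≡ 4 · 15 ≡ 9 (mod 17).
So B = 9. Party 1 then computes K = B^a mod n = 9^2 mod 17.
9^1 ≡ 9 (mod 17)
9^2 = (9^1)^2 ≡ 9^2 = 81 ≡ 13 (mod 17)

13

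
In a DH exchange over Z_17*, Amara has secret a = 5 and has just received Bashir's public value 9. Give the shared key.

8

Shared key K = 9^5 mod 17.
9^1 ≡ 9 (mod 17)
9^2 = (9^1)^2 ≡ 9^2 = 81 ≡ 13 (mod 17)
9^4 = (9^2)^2 ≡ 13^2 = 169 ≡ 16 (mod 17)
9^5 = 9^4 · 9^1 ≡ 16 · 9 ≡ 8 (mod 17).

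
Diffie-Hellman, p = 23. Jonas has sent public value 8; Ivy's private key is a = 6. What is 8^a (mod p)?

13

Shared key K = 8^6 mod 23.
8^1 ≡ 8 (mod 23)
8^2 = (8^1)^2 ≡ 8^2 = 64 ≡ 18 (mod 23)
8^4 = (8^2)^2 ≡ 18^2 = 324 ≡ 2 (mod 23)
8^6 = 8^4 · 8^2 ≡ 2 · 18 ≡ 13 (mod 23).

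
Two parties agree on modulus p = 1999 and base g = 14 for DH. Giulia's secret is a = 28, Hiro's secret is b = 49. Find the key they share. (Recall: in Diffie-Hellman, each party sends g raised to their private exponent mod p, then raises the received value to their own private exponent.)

1077

Giulia sends A = g^a mod p = 14^28 mod 1999.
14^1 ≡ 14 (mod 1999)
14^2 = (14^1)^2 ≡ 14^2 = 196 ≡ 196 (mod 1999)
14^4 = (14^2)^2 ≡ 196^2 = 38416 ≡ 435 (mod 1999)
14^8 = (14^4)^2 ≡ 435^2 = 189225 ≡ 1319 (mod 1999)
14^16 = (14^8)^2 ≡ 1319^2 = 1739761 ≡ 631 (mod 1999)
14^28 = 14^16 · 14^8 · 14^4 ≡ 631 · 1319 · 435 ≡ 828 (mod 1999).
So A = 828. Hiro then computes K = A^b mod p = 828^49 mod 1999.
828^1 ≡ 828 (mod 1999)
828^2 = (828^1)^2 ≡ 828^2 = 685584 ≡ 1926 (mod 1999)
828^4 = (828^2)^2 ≡ 1926^2 = 3709476 ≡ 1331 (mod 1999)
828^8 = (828^4)^2 ≡ 1331^2 = 1771561 ≡ 447 (mod 1999)
828^16 = (828^8)^2 ≡ 447^2 = 199809 ≡ 1908 (mod 1999)
828^32 = (828^16)^2 ≡ 1908^2 = 3640464 ≡ 285 (mod 1999)
828^49 = 828^32 · 828^16 · 828^1 ≡ 285 · 1908 · 828 ≡ 1077 (mod 1999).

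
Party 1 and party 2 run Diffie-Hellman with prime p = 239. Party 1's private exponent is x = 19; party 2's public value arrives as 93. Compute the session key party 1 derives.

198

Shared key K = 93^19 mod 239.
93^1 ≡ 93 (mod 239)
93^2 = (93^1)^2 ≡ 93^2 = 8649 ≡ 45 (mod 239)
93^4 = (93^2)^2 ≡ 45^2 = 2025 ≡ 113 (mod 239)
93^8 = (93^4)^2 ≡ 113^2 = 12769 ≡ 102 (mod 239)
93^16 = (93^8)^2 ≡ 102^2 = 10404 ≡ 127 (mod 239)
93^19 = 93^16 · 93^2 · 93^1 ≡ 127 · 45 · 93 ≡ 198 (mod 239).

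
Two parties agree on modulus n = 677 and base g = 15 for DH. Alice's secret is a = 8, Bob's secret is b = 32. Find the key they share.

476

Alice sends A = g^a mod n = 15^8 mod 677.
15^1 ≡ 15 (mod 677)
15^2 = (15^1)^2 ≡ 15^2 = 225 ≡ 225 (mod 677)
15^4 = (15^2)^2 ≡ 225^2 = 50625 ≡ 527 (mod 677)
15^8 = (15^4)^2 ≡ 527^2 = 277729 ≡ 159 (mod 677)
So A = 159. Bob then computes K = A^b mod n = 159^32 mod 677.
159^1 ≡ 159 (mod 677)
159^2 = (159^1)^2 ≡ 159^2 = 25281 ≡ 232 (mod 677)
159^4 = (159^2)^2 ≡ 232^2 = 53824 ≡ 341 (mod 677)
159^8 = (159^4)^2 ≡ 341^2 = 116281 ≡ 514 (mod 677)
159^16 = (159^8)^2 ≡ 514^2 = 264196 ≡ 166 (mod 677)
159^32 = (159^16)^2 ≡ 166^2 = 27556 ≡ 476 (mod 677)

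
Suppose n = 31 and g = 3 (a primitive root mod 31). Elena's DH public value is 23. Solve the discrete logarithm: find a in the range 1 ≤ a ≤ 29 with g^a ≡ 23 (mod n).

27

Try successive powers of 3 modulo 31:
3^1 ≡ 3
3^2 ≡ 9
3^3 ≡ 27
3^4 ≡ 19
3^5 ≡ 26
3^6 ≡ 16
3^7 ≡ 17
3^8 ≡ 20
3^9 ≡ 29
3^10 ≡ 25
3^11 ≡ 13
3^12 ≡ 8
3^13 ≡ 24
3^14 ≡ 10
3^15 ≡ 30
3^16 ≡ 28
3^17 ≡ 22
3^18 ≡ 4
3^19 ≡ 12
3^20 ≡ 5
3^21 ≡ 15
3^22 ≡ 14
3^23 ≡ 11
3^24 ≡ 2
3^25 ≡ 6
3^26 ≡ 18
3^27 ≡ 23
Found: a = 27.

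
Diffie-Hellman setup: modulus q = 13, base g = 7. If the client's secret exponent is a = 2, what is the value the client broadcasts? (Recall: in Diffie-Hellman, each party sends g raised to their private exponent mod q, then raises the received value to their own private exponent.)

Public value = 7^2 mod 13.
7^1 ≡ 7 (mod 13)
7^2 = (7^1)^2 ≡ 7^2 = 49 ≡ 10 (mod 13)

10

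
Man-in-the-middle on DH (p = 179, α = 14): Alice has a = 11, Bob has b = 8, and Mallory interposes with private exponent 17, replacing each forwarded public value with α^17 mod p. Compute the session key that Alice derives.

66

Alice receives Mallory's public value M = 14^17 mod 179 instead of the honest one.
14^1 ≡ 14 (mod 179)
14^2 = (14^1)^2 ≡ 14^2 = 196 ≡ 17 (mod 179)
14^4 = (14^2)^2 ≡ 17^2 = 289 ≡ 110 (mod 179)
14^8 = (14^4)^2 ≡ 110^2 = 12100 ≡ 107 (mod 179)
14^16 = (14^8)^2 ≡ 107^2 = 11449 ≡ 172 (mod 179)
14^17 = 14^16 · 14^1 ≡ 172 · 14 ≡ 81 (mod 179).
So M = 81. Alice computes K = M^11 mod 179.
81^1 ≡ 81 (mod 179)
81^2 = (81^1)^2 ≡ 81^2 = 6561 ≡ 117 (mod 179)
81^4 = (81^2)^2 ≡ 117^2 = 13689 ≡ 85 (mod 179)
81^8 = (81^4)^2 ≡ 85^2 = 7225 ≡ 65 (mod 179)
81^11 = 81^8 · 81^2 · 81^1 ≡ 65 · 117 · 81 ≡ 66 (mod 179).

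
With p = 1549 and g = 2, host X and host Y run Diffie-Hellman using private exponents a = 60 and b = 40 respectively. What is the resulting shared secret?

179

Host X sends A = g^a mod p = 2^60 mod 1549.
2^1 ≡ 2 (mod 1549)
2^2 = (2^1)^2 ≡ 2^2 = 4 ≡ 4 (mod 1549)
2^4 = (2^2)^2 ≡ 4^2 = 16 ≡ 16 (mod 1549)
2^8 = (2^4)^2 ≡ 16^2 = 256 ≡ 256 (mod 1549)
2^16 = (2^8)^2 ≡ 256^2 = 65536 ≡ 478 (mod 1549)
2^32 = (2^16)^2 ≡ 478^2 = 228484 ≡ 781 (mod 1549)
2^60 = 2^32 · 2^16 · 2^8 · 2^4 ≡ 781 · 478 · 256 · 16 ≡ 1237 (mod 1549).
So A = 1237. Host Y then computes K = A^b mod p = 1237^40 mod 1549.
1237^1 ≡ 1237 (mod 1549)
1237^2 = (1237^1)^2 ≡ 1237^2 = 1530169 ≡ 1306 (mod 1549)
1237^4 = (1237^2)^2 ≡ 1306^2 = 1705636 ≡ 187 (mod 1549)
1237^8 = (1237^4)^2 ≡ 187^2 = 34969 ≡ 891 (mod 1549)
1237^16 = (1237^8)^2 ≡ 891^2 = 793881 ≡ 793 (mod 1549)
1237^32 = (1237^16)^2 ≡ 793^2 = 628849 ≡ 1504 (mod 1549)
1237^40 = 1237^32 · 1237^8 ≡ 1504 · 891 ≡ 179 (mod 1549).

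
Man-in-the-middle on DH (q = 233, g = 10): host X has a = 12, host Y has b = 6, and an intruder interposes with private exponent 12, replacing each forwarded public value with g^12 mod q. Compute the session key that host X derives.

Host X receives an intruder's public value M = 10^12 mod 233 instead of the honest one.
10^1 ≡ 10 (mod 233)
10^2 = (10^1)^2 ≡ 10^2 = 100 ≡ 100 (mod 233)
10^4 = (10^2)^2 ≡ 100^2 = 10000 ≡ 214 (mod 233)
10^8 = (10^4)^2 ≡ 214^2 = 45796 ≡ 128 (mod 233)
10^12 = 10^8 · 10^4 ≡ 128 · 214 ≡ 131 (mod 233).
So M = 131. Host X computes K = M^12 mod 233.
131^1 ≡ 131 (mod 233)
131^2 = (131^1)^2 ≡ 131^2 = 17161 ≡ 152 (mod 233)
131^4 = (131^2)^2 ≡ 152^2 = 23104 ≡ 37 (mod 233)
131^8 = (131^4)^2 ≡ 37^2 = 1369 ≡ 204 (mod 233)
131^12 = 131^8 · 131^4 ≡ 204 · 37 ≡ 92 (mod 233).

92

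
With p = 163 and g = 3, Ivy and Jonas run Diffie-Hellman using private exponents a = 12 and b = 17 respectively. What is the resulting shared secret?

25

Ivy sends A = g^a mod p = 3^12 mod 163.
3^1 ≡ 3 (mod 163)
3^2 = (3^1)^2 ≡ 3^2 = 9 ≡ 9 (mod 163)
3^4 = (3^2)^2 ≡ 9^2 = 81 ≡ 81 (mod 163)
3^8 = (3^4)^2 ≡ 81^2 = 6561 ≡ 41 (mod 163)
3^12 = 3^8 · 3^4 ≡ 41 · 81 ≡ 61 (mod 163).
So A = 61. Jonas then computes K = A^b mod p = 61^17 mod 163.
61^1 ≡ 61 (mod 163)
61^2 = (61^1)^2 ≡ 61^2 = 3721 ≡ 135 (mod 163)
61^4 = (61^2)^2 ≡ 135^2 = 18225 ≡ 132 (mod 163)
61^8 = (61^4)^2 ≡ 132^2 = 17424 ≡ 146 (mod 163)
61^16 = (61^8)^2 ≡ 146^2 = 21316 ≡ 126 (mod 163)
61^17 = 61^16 · 61^1 ≡ 126 · 61 ≡ 25 (mod 163).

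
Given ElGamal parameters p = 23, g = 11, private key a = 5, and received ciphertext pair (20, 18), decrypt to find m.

Shared mask s = c₁^a mod p = 20^5 mod 23.
20^1 ≡ 20 (mod 23)
20^2 = (20^1)^2 ≡ 20^2 = 400 ≡ 9 (mod 23)
20^4 = (20^2)^2 ≡ 9^2 = 81 ≡ 12 (mod 23)
20^5 = 20^4 · 20^1 ≡ 12 · 20 ≡ 10 (mod 23).
So s = 10; s⁻¹ ≡ 7 (mod 23).
m = c₂ · s⁻¹ mod 23 = 18 · 7 mod 23 = 11.

11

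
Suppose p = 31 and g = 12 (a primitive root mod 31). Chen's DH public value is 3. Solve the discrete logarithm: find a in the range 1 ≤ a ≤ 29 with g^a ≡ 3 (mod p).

Try successive powers of 12 modulo 31:
12^1 ≡ 12
12^2 ≡ 20
12^3 ≡ 23
12^4 ≡ 28
12^5 ≡ 26
12^6 ≡ 2
12^7 ≡ 24
12^8 ≡ 9
12^9 ≡ 15
12^10 ≡ 25
12^11 ≡ 21
12^12 ≡ 4
12^13 ≡ 17
12^14 ≡ 18
12^15 ≡ 30
12^16 ≡ 19
12^17 ≡ 11
12^18 ≡ 8
12^19 ≡ 3
Found: a = 19.

19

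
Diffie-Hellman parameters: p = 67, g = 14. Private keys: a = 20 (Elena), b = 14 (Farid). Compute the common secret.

15

Elena sends A = g^a mod p = 14^20 mod 67.
14^1 ≡ 14 (mod 67)
14^2 = (14^1)^2 ≡ 14^2 = 196 ≡ 62 (mod 67)
14^4 = (14^2)^2 ≡ 62^2 = 3844 ≡ 25 (mod 67)
14^8 = (14^4)^2 ≡ 25^2 = 625 ≡ 22 (mod 67)
14^16 = (14^8)^2 ≡ 22^2 = 484 ≡ 15 (mod 67)
14^20 = 14^16 · 14^4 ≡ 15 · 25 ≡ 40 (mod 67).
So A = 40. Farid then computes K = A^b mod p = 40^14 mod 67.
40^1 ≡ 40 (mod 67)
40^2 = (40^1)^2 ≡ 40^2 = 1600 ≡ 59 (mod 67)
40^4 = (40^2)^2 ≡ 59^2 = 3481 ≡ 64 (mod 67)
40^8 = (40^4)^2 ≡ 64^2 = 4096 ≡ 9 (mod 67)
40^14 = 40^8 · 40^4 · 40^2 ≡ 9 · 64 · 59 ≡ 15 (mod 67).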